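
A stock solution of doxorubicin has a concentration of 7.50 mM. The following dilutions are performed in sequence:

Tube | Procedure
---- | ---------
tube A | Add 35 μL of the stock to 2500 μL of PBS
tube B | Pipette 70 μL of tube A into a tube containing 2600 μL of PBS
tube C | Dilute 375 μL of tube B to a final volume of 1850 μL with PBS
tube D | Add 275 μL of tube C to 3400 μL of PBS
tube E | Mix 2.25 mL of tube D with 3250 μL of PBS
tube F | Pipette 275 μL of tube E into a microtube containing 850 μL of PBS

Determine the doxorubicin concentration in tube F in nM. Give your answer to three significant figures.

4.12 nM

Step 1: 35 μL + 2500 μL = 2535 μL total → factor 2535/35 = 72.429
Step 2: 70 μL + 2600 μL = 2670 μL total → factor 2670/70 = 38.143
Step 3: 375 μL brought to 1850 μL → factor 1850/375 = 4.9333
Step 4: 275 μL + 3400 μL = 3675 μL total → factor 3675/275 = 13.364
Step 5: 2.25 mL + 3250 μL = 5.5 mL total → factor 5.5/2.25 = 2.4444
Step 6: 275 μL + 850 μL = 1125 μL total → factor 1125/275 = 4.0909
Overall dilution factor = 72.429 × 38.143 × 4.9333 × 13.364 × 2.4444 × 4.0909 = 1.8213 × 10^6
Final = 7.50 mM / 1.8213 × 10^6 = 4.118 × 10^-6 mM = 4.12 nM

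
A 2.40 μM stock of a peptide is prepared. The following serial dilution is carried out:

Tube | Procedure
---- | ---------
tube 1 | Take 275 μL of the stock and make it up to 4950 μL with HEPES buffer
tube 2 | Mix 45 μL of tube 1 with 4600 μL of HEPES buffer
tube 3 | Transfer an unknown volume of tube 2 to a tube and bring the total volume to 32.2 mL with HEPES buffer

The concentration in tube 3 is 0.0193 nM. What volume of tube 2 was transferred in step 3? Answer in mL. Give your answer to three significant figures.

0.481 mL

Step 1: 275 μL brought to 4950 μL → factor 4950/275 = 18
Step 2: 45 μL + 4600 μL = 4645 μL total → factor 4645/45 = 103.22
Step 3: v brought to 32.2 mL → factor = 32.2 mL/v
Product of known-step factors = 1858
Overall factor = 2.40 μM / (0.0193 nM) = 1.2435 × 10^5
Step-3 factor = 1.2435 × 10^5 / 1858 = 66.928
v = 32.2 mL / 66.928 = 0.481 mL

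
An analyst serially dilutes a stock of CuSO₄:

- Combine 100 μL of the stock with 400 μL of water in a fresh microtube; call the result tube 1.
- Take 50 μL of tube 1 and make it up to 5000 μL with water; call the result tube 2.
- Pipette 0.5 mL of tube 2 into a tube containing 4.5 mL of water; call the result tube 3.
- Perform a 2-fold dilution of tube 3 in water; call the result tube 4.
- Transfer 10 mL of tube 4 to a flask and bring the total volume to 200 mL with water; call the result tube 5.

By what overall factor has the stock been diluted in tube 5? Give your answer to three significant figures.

2.00 × 10^5

Step 1: 100 μL + 400 μL = 500 μL total → factor 500/100 = 5
Step 2: 50 μL brought to 5000 μL → factor 5000/50 = 100
Step 3: 0.5 mL + 4.5 mL = 5 mL total → factor 5/0.5 = 10
Step 4: 2-fold → factor 2
Step 5: 10 mL brought to 200 mL → factor 200/10 = 20
Overall dilution factor = 5 × 100 × 10 × 2 × 20 = 2 × 10^5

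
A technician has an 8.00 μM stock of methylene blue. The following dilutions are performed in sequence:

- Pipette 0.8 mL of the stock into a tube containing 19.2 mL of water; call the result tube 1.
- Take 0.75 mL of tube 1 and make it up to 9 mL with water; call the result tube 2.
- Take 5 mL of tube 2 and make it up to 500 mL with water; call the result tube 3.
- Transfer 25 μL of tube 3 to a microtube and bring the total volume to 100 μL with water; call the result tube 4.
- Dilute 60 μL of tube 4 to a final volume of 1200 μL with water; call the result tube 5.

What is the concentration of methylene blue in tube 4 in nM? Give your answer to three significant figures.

Step 1: 0.8 mL + 19.2 mL = 20 mL total → factor 20/0.8 = 25
Step 2: 0.75 mL brought to 9 mL → factor 9/0.75 = 12
Step 3: 5 mL brought to 500 mL → factor 500/5 = 100
Step 4: 25 μL brought to 100 μL → factor 100/25 = 4
Dilution factor through tube 4 = 25 × 12 × 100 × 4 = 1.2 × 10^5
[tube 4] = 8.00 μM / 1.2 × 10^5 = 6.667 × 10^-5 μM = 0.0667 nM

0.0667 nM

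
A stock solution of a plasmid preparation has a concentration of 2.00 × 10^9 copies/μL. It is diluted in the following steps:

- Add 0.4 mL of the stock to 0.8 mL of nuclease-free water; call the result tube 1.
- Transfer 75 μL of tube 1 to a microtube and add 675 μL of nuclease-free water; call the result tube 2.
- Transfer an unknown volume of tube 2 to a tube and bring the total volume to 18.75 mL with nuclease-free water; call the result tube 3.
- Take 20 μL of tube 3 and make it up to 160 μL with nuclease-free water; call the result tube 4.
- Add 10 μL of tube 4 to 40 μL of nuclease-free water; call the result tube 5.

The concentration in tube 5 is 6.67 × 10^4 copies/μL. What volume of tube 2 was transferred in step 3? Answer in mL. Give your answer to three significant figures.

Step 1: 0.4 mL + 0.8 mL = 1.2 mL total → factor 1.2/0.4 = 3
Step 2: 75 μL + 675 μL = 750 μL total → factor 750/75 = 10
Step 3: v brought to 18.75 mL → factor = 18.75 mL/v
Step 4: 20 μL brought to 160 μL → factor 160/20 = 8
Step 5: 10 μL + 40 μL = 50 μL total → factor 50/10 = 5
Product of known-step factors = 1200
Overall factor = 2.00 × 10^9 copies/μL / (6.67 × 10^4 copies/μL) = 29985
Step-3 factor = 29985 / 1200 = 24.988
v = 18.75 mL / 24.988 = 0.750 mL

0.750 mL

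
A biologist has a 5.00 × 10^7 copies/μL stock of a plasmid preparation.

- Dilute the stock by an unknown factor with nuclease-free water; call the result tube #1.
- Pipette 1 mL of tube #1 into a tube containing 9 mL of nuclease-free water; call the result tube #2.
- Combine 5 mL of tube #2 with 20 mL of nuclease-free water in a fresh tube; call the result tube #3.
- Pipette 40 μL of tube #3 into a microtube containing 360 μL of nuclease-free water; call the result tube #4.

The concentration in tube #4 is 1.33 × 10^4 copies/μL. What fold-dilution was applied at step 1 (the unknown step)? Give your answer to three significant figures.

Step 1: unknown factor x
Step 2: 1 mL + 9 mL = 10 mL total → factor 10/1 = 10
Step 3: 5 mL + 20 mL = 25 mL total → factor 25/5 = 5
Step 4: 40 μL + 360 μL = 400 μL total → factor 400/40 = 10
Product of known-step factors = 500
Overall factor = 5.00 × 10^7 copies/μL / (1.33 × 10^4 copies/μL) = 3759.4
x = 3759.4 / 500 = 7.52

7.52-fold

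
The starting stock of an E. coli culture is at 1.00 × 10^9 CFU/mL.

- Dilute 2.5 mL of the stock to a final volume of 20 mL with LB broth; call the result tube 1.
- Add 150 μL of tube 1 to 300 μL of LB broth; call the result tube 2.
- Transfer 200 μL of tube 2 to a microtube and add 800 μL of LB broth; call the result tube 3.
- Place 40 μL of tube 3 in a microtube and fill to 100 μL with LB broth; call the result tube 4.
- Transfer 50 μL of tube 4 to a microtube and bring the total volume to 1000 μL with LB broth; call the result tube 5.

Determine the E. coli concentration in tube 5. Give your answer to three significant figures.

1.67 × 10^5 CFU/mL

Step 1: 2.5 mL brought to 20 mL → factor 20/2.5 = 8
Step 2: 150 μL + 300 μL = 450 μL total → factor 450/150 = 3
Step 3: 200 μL + 800 μL = 1000 μL total → factor 1000/200 = 5
Step 4: 40 μL brought to 100 μL → factor 100/40 = 2.5
Step 5: 50 μL brought to 1000 μL → factor 1000/50 = 20
Overall dilution factor = 8 × 3 × 5 × 2.5 × 20 = 6000
Final = 1.00 × 10^9 CFU/mL / 6000 = 1.67 × 10^5 CFU/mL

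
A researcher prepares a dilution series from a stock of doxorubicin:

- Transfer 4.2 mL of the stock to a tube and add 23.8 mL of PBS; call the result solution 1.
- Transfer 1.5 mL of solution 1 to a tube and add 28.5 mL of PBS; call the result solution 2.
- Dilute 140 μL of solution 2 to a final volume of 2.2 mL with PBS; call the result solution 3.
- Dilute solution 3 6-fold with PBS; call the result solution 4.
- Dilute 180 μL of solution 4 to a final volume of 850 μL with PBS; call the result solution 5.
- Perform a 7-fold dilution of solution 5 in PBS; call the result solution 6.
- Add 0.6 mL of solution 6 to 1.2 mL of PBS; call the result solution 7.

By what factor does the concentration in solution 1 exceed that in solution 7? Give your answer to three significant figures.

Step 1: 4.2 mL + 23.8 mL = 28 mL total → factor 28/4.2 = 6.6667
Step 2: 1.5 mL + 28.5 mL = 30 mL total → factor 30/1.5 = 20
Step 3: 140 μL brought to 2.2 mL → factor 2200/140 = 15.714
Step 4: 6-fold → factor 6
Step 5: 180 μL brought to 850 μL → factor 850/180 = 4.7222
Step 6: 7-fold → factor 7
Step 7: 0.6 mL + 1.2 mL = 1.8 mL total → factor 1.8/0.6 = 3
Dilution factor to solution 1 = 6.6667; to solution 7 = 1.2467 × 10^6
[solution 1]/[solution 7] = (factor to solution 7)/(factor to solution 1) = 1.2467 × 10^6/6.6667 = 1.87 × 10^5

1.87 × 10^5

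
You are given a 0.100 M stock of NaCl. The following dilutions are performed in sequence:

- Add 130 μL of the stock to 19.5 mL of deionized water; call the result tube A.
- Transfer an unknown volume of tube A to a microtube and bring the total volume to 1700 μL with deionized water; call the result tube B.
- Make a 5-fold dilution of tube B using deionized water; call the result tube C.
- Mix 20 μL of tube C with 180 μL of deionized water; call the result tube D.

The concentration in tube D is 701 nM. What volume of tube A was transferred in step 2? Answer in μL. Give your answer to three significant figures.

90.0 μL

Step 1: 130 μL + 19.5 mL = 19630 μL total → factor 19630/130 = 151
Step 2: v brought to 1700 μL → factor = 1700 μL/v
Step 3: 5-fold → factor 5
Step 4: 20 μL + 180 μL = 200 μL total → factor 200/20 = 10
Product of known-step factors = 7550
Overall factor = 0.100 M / (701 nM) = 1.4265 × 10^5
Step-2 factor = 1.4265 × 10^5 / 7550 = 18.894
v = 1700 μL / 18.894 = 90.0 μL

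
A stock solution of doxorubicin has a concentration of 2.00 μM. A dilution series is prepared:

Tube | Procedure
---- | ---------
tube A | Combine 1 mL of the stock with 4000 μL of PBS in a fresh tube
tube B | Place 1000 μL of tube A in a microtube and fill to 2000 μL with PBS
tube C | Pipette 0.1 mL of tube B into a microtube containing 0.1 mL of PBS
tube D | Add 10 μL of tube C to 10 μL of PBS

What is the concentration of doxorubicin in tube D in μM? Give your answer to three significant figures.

0.0500 μM

Step 1: 1 mL + 4000 μL = 5 mL total → factor 5/1 = 5
Step 2: 1000 μL brought to 2000 μL → factor 2000/1000 = 2
Step 3: 0.1 mL + 0.1 mL = 0.2 mL total → factor 0.2/0.1 = 2
Step 4: 10 μL + 10 μL = 20 μL total → factor 20/10 = 2
Overall dilution factor = 5 × 2 × 2 × 2 = 40
Final = 2.00 μM / 40 = 0.0500 μM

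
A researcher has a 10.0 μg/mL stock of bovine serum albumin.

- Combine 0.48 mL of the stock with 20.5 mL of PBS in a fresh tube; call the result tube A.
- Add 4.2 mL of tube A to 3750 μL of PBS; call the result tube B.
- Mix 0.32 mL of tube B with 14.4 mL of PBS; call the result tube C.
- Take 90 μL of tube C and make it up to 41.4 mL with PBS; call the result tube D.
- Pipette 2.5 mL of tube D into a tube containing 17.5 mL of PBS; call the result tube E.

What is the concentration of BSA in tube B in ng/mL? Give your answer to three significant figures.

Step 1: 0.48 mL + 20.5 mL = 20.98 mL total → factor 20.98/0.48 = 43.708
Step 2: 4.2 mL + 3750 μL = 7.95 mL total → factor 7.95/4.2 = 1.8929
Dilution factor through tube B = 43.708 × 1.8929 = 82.734
[tube B] = 10.0 μg/mL / 82.734 = 0.1209 μg/mL = 121 ng/mL

121 ng/mL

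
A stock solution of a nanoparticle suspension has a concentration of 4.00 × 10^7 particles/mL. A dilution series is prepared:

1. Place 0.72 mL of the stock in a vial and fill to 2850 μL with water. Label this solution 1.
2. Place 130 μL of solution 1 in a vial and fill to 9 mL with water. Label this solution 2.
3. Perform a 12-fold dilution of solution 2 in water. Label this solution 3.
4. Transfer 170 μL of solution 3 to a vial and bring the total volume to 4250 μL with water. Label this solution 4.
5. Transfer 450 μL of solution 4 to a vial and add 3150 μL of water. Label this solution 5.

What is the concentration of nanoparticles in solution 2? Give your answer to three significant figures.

1.46 × 10^5 particles/mL

Step 1: 0.72 mL brought to 2850 μL → factor 2.85/0.72 = 3.9583
Step 2: 130 μL brought to 9 mL → factor 9000/130 = 69.231
Dilution factor through solution 2 = 3.9583 × 69.231 = 274.04
[solution 2] = 4.00 × 10^7 particles/mL / 274.04 = 1.46 × 10^5 particles/mL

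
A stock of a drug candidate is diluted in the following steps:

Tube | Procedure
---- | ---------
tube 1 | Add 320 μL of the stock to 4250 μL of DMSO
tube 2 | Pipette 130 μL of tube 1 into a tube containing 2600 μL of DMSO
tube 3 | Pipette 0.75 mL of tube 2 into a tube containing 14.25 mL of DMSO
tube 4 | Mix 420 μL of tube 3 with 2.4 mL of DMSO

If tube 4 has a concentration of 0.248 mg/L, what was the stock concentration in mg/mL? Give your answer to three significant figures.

9.99 mg/mL

Step 1: 320 μL + 4250 μL = 4570 μL total → factor 4570/320 = 14.281
Step 2: 130 μL + 2600 μL = 2730 μL total → factor 2730/130 = 21
Step 3: 0.75 mL + 14.25 mL = 15 mL total → factor 15/0.75 = 20
Step 4: 420 μL + 2.4 mL = 2820 μL total → factor 2820/420 = 6.7143
Overall dilution factor = 14.281 × 21 × 20 × 6.7143 = 40273
Stock = 0.248 mg/L × 40273 = 9988 mg/L = 9.99 mg/mL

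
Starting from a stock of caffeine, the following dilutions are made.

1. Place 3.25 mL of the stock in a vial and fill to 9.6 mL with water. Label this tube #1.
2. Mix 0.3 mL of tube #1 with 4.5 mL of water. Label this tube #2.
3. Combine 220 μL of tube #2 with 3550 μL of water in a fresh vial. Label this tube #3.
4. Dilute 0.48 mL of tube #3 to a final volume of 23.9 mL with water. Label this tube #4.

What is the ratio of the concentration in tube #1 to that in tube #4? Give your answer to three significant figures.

Step 1: 3.25 mL brought to 9.6 mL → factor 9.6/3.25 = 2.9538
Step 2: 0.3 mL + 4.5 mL = 4.8 mL total → factor 4.8/0.3 = 16
Step 3: 220 μL + 3550 μL = 3770 μL total → factor 3770/220 = 17.136
Step 4: 0.48 mL brought to 23.9 mL → factor 23.9/0.48 = 49.792
Dilution factor to tube #1 = 2.9538; to tube #4 = 40326
[tube #1]/[tube #4] = (factor to tube #4)/(factor to tube #1) = 40326/2.9538 = 1.37 × 10^4

1.37 × 10^4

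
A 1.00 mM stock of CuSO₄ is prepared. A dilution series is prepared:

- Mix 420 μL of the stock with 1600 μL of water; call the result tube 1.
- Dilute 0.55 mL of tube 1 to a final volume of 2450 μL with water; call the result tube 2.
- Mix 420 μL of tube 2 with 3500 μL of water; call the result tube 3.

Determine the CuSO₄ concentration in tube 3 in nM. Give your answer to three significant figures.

Step 1: 420 μL + 1600 μL = 2020 μL total → factor 2020/420 = 4.8095
Step 2: 0.55 mL brought to 2450 μL → factor 2.45/0.55 = 4.4545
Step 3: 420 μL + 3500 μL = 3920 μL total → factor 3920/420 = 9.3333
Overall dilution factor = 4.8095 × 4.4545 × 9.3333 = 199.96
Final = 1.00 mM / 199.96 = 0.005001 mM = 5.00 × 10^3 nM

5.00 × 10^3 nM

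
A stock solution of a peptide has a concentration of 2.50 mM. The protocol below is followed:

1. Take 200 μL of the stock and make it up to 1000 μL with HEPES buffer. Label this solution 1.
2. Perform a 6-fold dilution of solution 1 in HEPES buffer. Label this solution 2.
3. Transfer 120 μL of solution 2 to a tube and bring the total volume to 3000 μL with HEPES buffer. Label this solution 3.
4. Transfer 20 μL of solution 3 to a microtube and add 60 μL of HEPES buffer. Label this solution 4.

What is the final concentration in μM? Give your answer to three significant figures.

Step 1: 200 μL brought to 1000 μL → factor 1000/200 = 5
Step 2: 6-fold → factor 6
Step 3: 120 μL brought to 3000 μL → factor 3000/120 = 25
Step 4: 20 μL + 60 μL = 80 μL total → factor 80/20 = 4
Overall dilution factor = 5 × 6 × 25 × 4 = 3000
Final = 2.50 mM / 3000 = 0.0008333 mM = 0.833 μM

0.833 μM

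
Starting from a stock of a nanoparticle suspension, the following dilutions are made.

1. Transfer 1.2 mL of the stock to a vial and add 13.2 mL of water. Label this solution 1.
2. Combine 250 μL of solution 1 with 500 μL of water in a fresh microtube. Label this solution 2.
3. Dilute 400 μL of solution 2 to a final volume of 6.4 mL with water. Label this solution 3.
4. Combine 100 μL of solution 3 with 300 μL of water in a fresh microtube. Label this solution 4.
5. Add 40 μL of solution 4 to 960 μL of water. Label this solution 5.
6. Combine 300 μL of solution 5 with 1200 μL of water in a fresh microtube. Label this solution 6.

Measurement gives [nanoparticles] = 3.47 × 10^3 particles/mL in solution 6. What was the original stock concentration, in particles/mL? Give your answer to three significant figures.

9.99 × 10^8 particles/mL

Step 1: 1.2 mL + 13.2 mL = 14.4 mL total → factor 14.4/1.2 = 12
Step 2: 250 μL + 500 μL = 750 μL total → factor 750/250 = 3
Step 3: 400 μL brought to 6.4 mL → factor 6400/400 = 16
Step 4: 100 μL + 300 μL = 400 μL total → factor 400/100 = 4
Step 5: 40 μL + 960 μL = 1000 μL total → factor 1000/40 = 25
Step 6: 300 μL + 1200 μL = 1500 μL total → factor 1500/300 = 5
Overall dilution factor = 12 × 3 × 16 × 4 × 25 × 5 = 2.88 × 10^5
Stock = 3.47 × 10^3 particles/mL × 2.88 × 10^5 = 9.99 × 10^8 particles/mL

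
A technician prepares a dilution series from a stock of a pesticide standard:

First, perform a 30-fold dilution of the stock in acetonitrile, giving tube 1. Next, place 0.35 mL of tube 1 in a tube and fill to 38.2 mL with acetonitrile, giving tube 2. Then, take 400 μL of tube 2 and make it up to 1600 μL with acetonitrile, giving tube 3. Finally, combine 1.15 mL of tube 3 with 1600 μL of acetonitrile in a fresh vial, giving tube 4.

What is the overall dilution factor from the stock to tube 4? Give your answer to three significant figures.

Step 1: 30-fold → factor 30
Step 2: 0.35 mL brought to 38.2 mL → factor 38.2/0.35 = 109.14
Step 3: 400 μL brought to 1600 μL → factor 1600/400 = 4
Step 4: 1.15 mL + 1600 μL = 2.75 mL total → factor 2.75/1.15 = 2.3913
Overall dilution factor = 30 × 109.14 × 4 × 2.3913 = 31319

3.13 × 10^4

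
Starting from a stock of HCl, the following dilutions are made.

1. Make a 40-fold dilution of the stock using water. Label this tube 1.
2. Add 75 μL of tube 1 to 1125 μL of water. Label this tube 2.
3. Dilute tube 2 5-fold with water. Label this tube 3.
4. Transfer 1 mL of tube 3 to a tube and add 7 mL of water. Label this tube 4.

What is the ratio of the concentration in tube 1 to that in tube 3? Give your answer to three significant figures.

80.0

Step 1: 40-fold → factor 40
Step 2: 75 μL + 1125 μL = 1200 μL total → factor 1200/75 = 16
Step 3: 5-fold → factor 5
Dilution factor to tube 1 = 40; to tube 3 = 3200
[tube 1]/[tube 3] = (factor to tube 3)/(factor to tube 1) = 3200/40 = 80.0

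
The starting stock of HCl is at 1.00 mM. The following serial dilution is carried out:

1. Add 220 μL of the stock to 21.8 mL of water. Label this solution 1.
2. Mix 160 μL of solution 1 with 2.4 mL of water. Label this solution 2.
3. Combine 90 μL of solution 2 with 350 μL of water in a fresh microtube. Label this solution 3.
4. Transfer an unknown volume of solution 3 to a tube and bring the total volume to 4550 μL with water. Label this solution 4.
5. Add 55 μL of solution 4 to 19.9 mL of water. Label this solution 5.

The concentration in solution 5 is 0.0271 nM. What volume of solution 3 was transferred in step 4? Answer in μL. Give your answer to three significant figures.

Step 1: 220 μL + 21.8 mL = 22020 μL total → factor 22020/220 = 100.09
Step 2: 160 μL + 2.4 mL = 2560 μL total → factor 2560/160 = 16
Step 3: 90 μL + 350 μL = 440 μL total → factor 440/90 = 4.8889
Step 4: v brought to 4550 μL → factor = 4550 μL/v
Step 5: 55 μL + 19.9 mL = 19955 μL total → factor 19955/55 = 362.82
Product of known-step factors = 2.8406 × 10^6
Overall factor = 1.00 mM / (0.0271 nM) = 3.69 × 10^7
Step-4 factor = 3.69 × 10^7 / 2.8406 × 10^6 = 12.99
v = 4550 μL / 12.99 = 350 μL

350 μL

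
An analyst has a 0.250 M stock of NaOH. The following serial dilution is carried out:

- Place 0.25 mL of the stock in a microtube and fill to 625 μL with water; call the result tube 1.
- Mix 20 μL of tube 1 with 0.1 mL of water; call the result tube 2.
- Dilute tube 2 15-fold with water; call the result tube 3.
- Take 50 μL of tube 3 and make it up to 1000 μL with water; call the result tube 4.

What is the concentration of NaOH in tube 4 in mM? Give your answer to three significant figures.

0.0556 mM

Step 1: 0.25 mL brought to 625 μL → factor 0.625/0.25 = 2.5
Step 2: 20 μL + 0.1 mL = 120 μL total → factor 120/20 = 6
Step 3: 15-fold → factor 15
Step 4: 50 μL brought to 1000 μL → factor 1000/50 = 20
Overall dilution factor = 2.5 × 6 × 15 × 20 = 4500
Final = 0.250 M / 4500 = 5.556 × 10^-5 M = 0.0556 mM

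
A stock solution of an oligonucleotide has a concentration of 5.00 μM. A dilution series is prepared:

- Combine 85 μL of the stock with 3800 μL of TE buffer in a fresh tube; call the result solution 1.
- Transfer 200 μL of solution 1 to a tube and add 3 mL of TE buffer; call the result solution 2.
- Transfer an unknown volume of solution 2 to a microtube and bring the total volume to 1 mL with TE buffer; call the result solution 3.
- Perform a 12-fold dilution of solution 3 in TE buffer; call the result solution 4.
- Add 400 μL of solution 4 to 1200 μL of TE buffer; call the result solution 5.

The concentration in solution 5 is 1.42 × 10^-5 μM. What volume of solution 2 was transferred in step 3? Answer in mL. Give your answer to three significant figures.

0.0997 mL

Step 1: 85 μL + 3800 μL = 3885 μL total → factor 3885/85 = 45.706
Step 2: 200 μL + 3 mL = 3200 μL total → factor 3200/200 = 16
Step 3: v brought to 1 mL → factor = 1 mL/v
Step 4: 12-fold → factor 12
Step 5: 400 μL + 1200 μL = 1600 μL total → factor 1600/400 = 4
Product of known-step factors = 35102
Overall factor = 5.00 μM / (1.42 × 10^-5 μM) = 3.5211 × 10^5
Step-3 factor = 3.5211 × 10^5 / 35102 = 10.031
v = 1 mL / 10.031 = 0.0997 mL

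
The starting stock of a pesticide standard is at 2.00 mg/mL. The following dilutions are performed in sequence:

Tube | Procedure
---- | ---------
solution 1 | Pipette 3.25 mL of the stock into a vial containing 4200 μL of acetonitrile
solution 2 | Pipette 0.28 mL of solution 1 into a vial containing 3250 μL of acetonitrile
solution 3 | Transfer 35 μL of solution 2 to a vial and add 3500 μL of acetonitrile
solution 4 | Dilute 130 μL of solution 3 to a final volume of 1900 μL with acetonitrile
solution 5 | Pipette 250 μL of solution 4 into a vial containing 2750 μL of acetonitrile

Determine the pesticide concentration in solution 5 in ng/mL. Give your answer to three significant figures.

3.91 ng/mL

Step 1: 3.25 mL + 4200 μL = 7.45 mL total → factor 7.45/3.25 = 2.2923
Step 2: 0.28 mL + 3250 μL = 3.53 mL total → factor 3.53/0.28 = 12.607
Step 3: 35 μL + 3500 μL = 3535 μL total → factor 3535/35 = 101
Step 4: 130 μL brought to 1900 μL → factor 1900/130 = 14.615
Step 5: 250 μL + 2750 μL = 3000 μL total → factor 3000/250 = 12
Overall dilution factor = 2.2923 × 12.607 × 101 × 14.615 × 12 = 5.1192 × 10^5
Final = 2.00 mg/mL / 5.1192 × 10^5 = 3.907 × 10^-6 mg/mL = 3.91 ng/mL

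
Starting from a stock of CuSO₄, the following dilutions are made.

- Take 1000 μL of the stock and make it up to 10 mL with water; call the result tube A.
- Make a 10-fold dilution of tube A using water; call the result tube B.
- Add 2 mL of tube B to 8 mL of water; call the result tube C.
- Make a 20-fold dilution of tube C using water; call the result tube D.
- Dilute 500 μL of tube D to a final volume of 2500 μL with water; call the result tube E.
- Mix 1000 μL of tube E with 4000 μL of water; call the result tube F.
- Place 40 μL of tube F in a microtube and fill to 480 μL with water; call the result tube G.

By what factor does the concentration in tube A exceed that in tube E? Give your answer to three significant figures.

Step 1: 1000 μL brought to 10 mL → factor 10000/1000 = 10
Step 2: 10-fold → factor 10
Step 3: 2 mL + 8 mL = 10 mL total → factor 10/2 = 5
Step 4: 20-fold → factor 20
Step 5: 500 μL brought to 2500 μL → factor 2500/500 = 5
Dilution factor to tube A = 10; to tube E = 50000
[tube A]/[tube E] = (factor to tube E)/(factor to tube A) = 50000/10 = 5.00 × 10^3

5.00 × 10^3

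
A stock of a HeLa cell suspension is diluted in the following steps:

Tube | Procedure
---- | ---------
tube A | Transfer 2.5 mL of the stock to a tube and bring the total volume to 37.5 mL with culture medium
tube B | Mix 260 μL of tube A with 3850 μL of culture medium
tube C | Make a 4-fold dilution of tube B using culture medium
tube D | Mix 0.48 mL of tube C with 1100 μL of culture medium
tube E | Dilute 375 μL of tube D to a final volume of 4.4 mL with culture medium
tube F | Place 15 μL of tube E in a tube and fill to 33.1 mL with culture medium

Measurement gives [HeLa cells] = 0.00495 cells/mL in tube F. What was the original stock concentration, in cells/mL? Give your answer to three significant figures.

Step 1: 2.5 mL brought to 37.5 mL → factor 37.5/2.5 = 15
Step 2: 260 μL + 3850 μL = 4110 μL total → factor 4110/260 = 15.808
Step 3: 4-fold → factor 4
Step 4: 0.48 mL + 1100 μL = 1.58 mL total → factor 1.58/0.48 = 3.2917
Step 5: 375 μL brought to 4.4 mL → factor 4400/375 = 11.733
Step 6: 15 μL brought to 33.1 mL → factor 33100/15 = 2206.7
Overall dilution factor = 15 × 15.808 × 4 × 3.2917 × 11.733 × 2206.7 = 8.0834 × 10^7
Stock = 0.00495 cells/mL × 8.0834 × 10^7 = 4.00 × 10^5 cells/mL

4.00 × 10^5 cells/mL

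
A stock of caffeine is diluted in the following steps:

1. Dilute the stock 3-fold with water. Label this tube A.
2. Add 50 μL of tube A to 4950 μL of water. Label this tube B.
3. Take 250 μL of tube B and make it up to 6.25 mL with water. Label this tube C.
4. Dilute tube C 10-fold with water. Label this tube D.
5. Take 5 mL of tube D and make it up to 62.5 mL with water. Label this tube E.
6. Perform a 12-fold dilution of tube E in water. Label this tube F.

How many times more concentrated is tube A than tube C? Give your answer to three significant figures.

2.50 × 10^3

Step 1: 3-fold → factor 3
Step 2: 50 μL + 4950 μL = 5000 μL total → factor 5000/50 = 100
Step 3: 250 μL brought to 6.25 mL → factor 6250/250 = 25
Dilution factor to tube A = 3; to tube C = 7500
[tube A]/[tube C] = (factor to tube C)/(factor to tube A) = 7500/3 = 2.50 × 10^3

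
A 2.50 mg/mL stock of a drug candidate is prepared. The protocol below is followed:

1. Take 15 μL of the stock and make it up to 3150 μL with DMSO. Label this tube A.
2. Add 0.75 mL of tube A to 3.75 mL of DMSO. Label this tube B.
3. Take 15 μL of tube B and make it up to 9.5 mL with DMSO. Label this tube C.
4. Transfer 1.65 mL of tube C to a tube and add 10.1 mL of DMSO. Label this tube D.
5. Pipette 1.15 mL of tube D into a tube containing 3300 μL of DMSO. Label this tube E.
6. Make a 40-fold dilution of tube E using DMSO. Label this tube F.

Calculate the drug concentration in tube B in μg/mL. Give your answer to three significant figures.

Step 1: 15 μL brought to 3150 μL → factor 3150/15 = 210
Step 2: 0.75 mL + 3.75 mL = 4.5 mL total → factor 4.5/0.75 = 6
Dilution factor through tube B = 210 × 6 = 1260
[tube B] = 2.50 mg/mL / 1260 = 0.001984 mg/mL = 1.98 μg/mL

1.98 μg/mL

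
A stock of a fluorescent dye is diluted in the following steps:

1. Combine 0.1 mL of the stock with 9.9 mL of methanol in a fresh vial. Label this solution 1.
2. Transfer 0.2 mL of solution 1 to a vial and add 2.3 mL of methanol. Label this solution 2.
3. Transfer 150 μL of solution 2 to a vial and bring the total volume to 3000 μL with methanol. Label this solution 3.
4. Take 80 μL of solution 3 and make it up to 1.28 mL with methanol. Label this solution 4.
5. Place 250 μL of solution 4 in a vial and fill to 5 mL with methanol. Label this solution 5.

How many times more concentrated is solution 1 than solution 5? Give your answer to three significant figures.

8.00 × 10^4

Step 1: 0.1 mL + 9.9 mL = 10 mL total → factor 10/0.1 = 100
Step 2: 0.2 mL + 2.3 mL = 2.5 mL total → factor 2.5/0.2 = 12.5
Step 3: 150 μL brought to 3000 μL → factor 3000/150 = 20
Step 4: 80 μL brought to 1.28 mL → factor 1280/80 = 16
Step 5: 250 μL brought to 5 mL → factor 5000/250 = 20
Dilution factor to solution 1 = 100; to solution 5 = 8 × 10^6
[solution 1]/[solution 5] = (factor to solution 5)/(factor to solution 1) = 8 × 10^6/100 = 8.00 × 10^4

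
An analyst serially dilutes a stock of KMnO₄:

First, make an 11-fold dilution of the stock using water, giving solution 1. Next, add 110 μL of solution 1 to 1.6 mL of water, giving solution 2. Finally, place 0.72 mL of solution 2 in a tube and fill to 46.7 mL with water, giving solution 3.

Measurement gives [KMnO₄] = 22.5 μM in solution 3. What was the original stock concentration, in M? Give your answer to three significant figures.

0.250 M

Step 1: 11-fold → factor 11
Step 2: 110 μL + 1.6 mL = 1710 μL total → factor 1710/110 = 15.545
Step 3: 0.72 mL brought to 46.7 mL → factor 46.7/0.72 = 64.861
Overall dilution factor = 11 × 15.545 × 64.861 = 11091
Stock = 22.5 μM × 11091 = 2.496 × 10^5 μM = 0.250 M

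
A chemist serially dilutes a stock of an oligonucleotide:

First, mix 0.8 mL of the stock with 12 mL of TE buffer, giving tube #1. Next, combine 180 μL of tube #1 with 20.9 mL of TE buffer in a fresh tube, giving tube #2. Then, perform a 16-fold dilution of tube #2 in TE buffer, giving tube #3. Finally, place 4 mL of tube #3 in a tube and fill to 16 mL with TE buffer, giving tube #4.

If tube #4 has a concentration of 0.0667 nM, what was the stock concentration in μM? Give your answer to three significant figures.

8.00 μM

Step 1: 0.8 mL + 12 mL = 12.8 mL total → factor 12.8/0.8 = 16
Step 2: 180 μL + 20.9 mL = 21080 μL total → factor 21080/180 = 117.11
Step 3: 16-fold → factor 16
Step 4: 4 mL brought to 16 mL → factor 16/4 = 4
Overall dilution factor = 16 × 117.11 × 16 × 4 = 1.1992 × 10^5
Stock = 0.0667 nM × 1.1992 × 10^5 = 7999 nM = 8.00 μM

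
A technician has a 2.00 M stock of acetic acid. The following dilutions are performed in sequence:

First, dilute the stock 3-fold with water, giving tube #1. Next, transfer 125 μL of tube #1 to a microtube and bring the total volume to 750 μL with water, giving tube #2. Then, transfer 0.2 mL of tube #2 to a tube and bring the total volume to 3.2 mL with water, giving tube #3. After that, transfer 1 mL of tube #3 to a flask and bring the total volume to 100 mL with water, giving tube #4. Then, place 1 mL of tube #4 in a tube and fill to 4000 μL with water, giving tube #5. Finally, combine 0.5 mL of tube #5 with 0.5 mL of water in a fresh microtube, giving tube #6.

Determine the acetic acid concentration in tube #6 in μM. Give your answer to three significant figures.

Step 1: 3-fold → factor 3
Step 2: 125 μL brought to 750 μL → factor 750/125 = 6
Step 3: 0.2 mL brought to 3.2 mL → factor 3.2/0.2 = 16
Step 4: 1 mL brought to 100 mL → factor 100/1 = 100
Step 5: 1 mL brought to 4000 μL → factor 4/1 = 4
Step 6: 0.5 mL + 0.5 mL = 1 mL total → factor 1/0.5 = 2
Overall dilution factor = 3 × 6 × 16 × 100 × 4 × 2 = 2.304 × 10^5
Final = 2.00 M / 2.304 × 10^5 = 8.681 × 10^-6 M = 8.68 μM

8.68 μM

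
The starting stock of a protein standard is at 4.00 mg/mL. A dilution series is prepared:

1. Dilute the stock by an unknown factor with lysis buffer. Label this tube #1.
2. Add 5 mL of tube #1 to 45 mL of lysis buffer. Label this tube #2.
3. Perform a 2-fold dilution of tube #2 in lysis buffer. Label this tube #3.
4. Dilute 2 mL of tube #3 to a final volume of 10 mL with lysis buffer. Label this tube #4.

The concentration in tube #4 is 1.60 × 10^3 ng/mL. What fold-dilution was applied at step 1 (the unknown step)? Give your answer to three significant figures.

Step 1: unknown factor x
Step 2: 5 mL + 45 mL = 50 mL total → factor 50/5 = 10
Step 3: 2-fold → factor 2
Step 4: 2 mL brought to 10 mL → factor 10/2 = 5
Product of known-step factors = 100
Overall factor = 4.00 mg/mL / (1.60 × 10^3 ng/mL) = 2500
x = 2500 / 100 = 25.0

25.0-fold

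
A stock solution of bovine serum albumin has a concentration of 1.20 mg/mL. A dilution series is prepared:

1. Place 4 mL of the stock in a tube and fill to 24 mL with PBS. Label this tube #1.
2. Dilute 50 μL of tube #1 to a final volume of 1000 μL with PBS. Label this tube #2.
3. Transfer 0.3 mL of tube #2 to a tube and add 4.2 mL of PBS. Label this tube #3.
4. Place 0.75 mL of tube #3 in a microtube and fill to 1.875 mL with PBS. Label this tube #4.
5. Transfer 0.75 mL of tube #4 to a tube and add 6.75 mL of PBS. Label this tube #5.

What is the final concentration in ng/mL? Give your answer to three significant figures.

Step 1: 4 mL brought to 24 mL → factor 24/4 = 6
Step 2: 50 μL brought to 1000 μL → factor 1000/50 = 20
Step 3: 0.3 mL + 4.2 mL = 4.5 mL total → factor 4.5/0.3 = 15
Step 4: 0.75 mL brought to 1.875 mL → factor 1.875/0.75 = 2.5
Step 5: 0.75 mL + 6.75 mL = 7.5 mL total → factor 7.5/0.75 = 10
Overall dilution factor = 6 × 20 × 15 × 2.5 × 10 = 45000
Final = 1.20 mg/mL / 45000 = 2.667 × 10^-5 mg/mL = 26.7 ng/mL

26.7 ng/mL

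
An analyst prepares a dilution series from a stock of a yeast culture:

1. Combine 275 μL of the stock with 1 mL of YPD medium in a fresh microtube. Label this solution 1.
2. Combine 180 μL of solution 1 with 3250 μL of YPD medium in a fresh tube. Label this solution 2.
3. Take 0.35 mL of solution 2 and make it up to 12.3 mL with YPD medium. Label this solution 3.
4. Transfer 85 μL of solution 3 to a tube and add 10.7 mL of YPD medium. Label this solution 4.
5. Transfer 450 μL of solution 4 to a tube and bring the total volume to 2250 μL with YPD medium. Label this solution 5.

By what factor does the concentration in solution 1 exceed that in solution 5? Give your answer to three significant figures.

4.25 × 10^5

Step 1: 275 μL + 1 mL = 1275 μL total → factor 1275/275 = 4.6364
Step 2: 180 μL + 3250 μL = 3430 μL total → factor 3430/180 = 19.056
Step 3: 0.35 mL brought to 12.3 mL → factor 12.3/0.35 = 35.143
Step 4: 85 μL + 10.7 mL = 10785 μL total → factor 10785/85 = 126.88
Step 5: 450 μL brought to 2250 μL → factor 2250/450 = 5
Dilution factor to solution 1 = 4.6364; to solution 5 = 1.9697 × 10^6
[solution 1]/[solution 5] = (factor to solution 5)/(factor to solution 1) = 1.9697 × 10^6/4.6364 = 4.25 × 10^5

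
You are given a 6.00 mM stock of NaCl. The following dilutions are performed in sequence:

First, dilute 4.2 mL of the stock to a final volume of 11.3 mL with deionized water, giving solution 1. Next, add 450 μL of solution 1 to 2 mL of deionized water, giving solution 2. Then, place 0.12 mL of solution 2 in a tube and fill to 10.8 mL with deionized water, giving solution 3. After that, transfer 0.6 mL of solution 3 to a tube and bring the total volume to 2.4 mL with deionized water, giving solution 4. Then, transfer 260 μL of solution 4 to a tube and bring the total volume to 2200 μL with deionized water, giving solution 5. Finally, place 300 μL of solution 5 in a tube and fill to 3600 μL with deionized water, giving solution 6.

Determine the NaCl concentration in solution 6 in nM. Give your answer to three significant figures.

11.2 nM

Step 1: 4.2 mL brought to 11.3 mL → factor 11.3/4.2 = 2.6905
Step 2: 450 μL + 2 mL = 2450 μL total → factor 2450/450 = 5.4444
Step 3: 0.12 mL brought to 10.8 mL → factor 10.8/0.12 = 90
Step 4: 0.6 mL brought to 2.4 mL → factor 2.4/0.6 = 4
Step 5: 260 μL brought to 2200 μL → factor 2200/260 = 8.4615
Step 6: 300 μL brought to 3600 μL → factor 3600/300 = 12
Overall dilution factor = 2.6905 × 5.4444 × 90 × 4 × 8.4615 × 12 = 5.3545 × 10^5
Final = 6.00 mM / 5.3545 × 10^5 = 1.121 × 10^-5 mM = 11.2 nM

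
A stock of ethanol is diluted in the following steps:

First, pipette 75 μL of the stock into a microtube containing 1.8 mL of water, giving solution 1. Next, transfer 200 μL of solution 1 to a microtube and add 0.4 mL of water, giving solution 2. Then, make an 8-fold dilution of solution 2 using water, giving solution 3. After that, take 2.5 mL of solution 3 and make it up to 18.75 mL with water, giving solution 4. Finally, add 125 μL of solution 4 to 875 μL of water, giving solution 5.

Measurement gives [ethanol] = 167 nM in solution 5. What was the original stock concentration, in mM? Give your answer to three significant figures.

6.01 mM

Step 1: 75 μL + 1.8 mL = 1875 μL total → factor 1875/75 = 25
Step 2: 200 μL + 0.4 mL = 600 μL total → factor 600/200 = 3
Step 3: 8-fold → factor 8
Step 4: 2.5 mL brought to 18.75 mL → factor 18.75/2.5 = 7.5
Step 5: 125 μL + 875 μL = 1000 μL total → factor 1000/125 = 8
Overall dilution factor = 25 × 3 × 8 × 7.5 × 8 = 36000
Stock = 167 nM × 36000 = 6.012 × 10^6 nM = 6.01 mM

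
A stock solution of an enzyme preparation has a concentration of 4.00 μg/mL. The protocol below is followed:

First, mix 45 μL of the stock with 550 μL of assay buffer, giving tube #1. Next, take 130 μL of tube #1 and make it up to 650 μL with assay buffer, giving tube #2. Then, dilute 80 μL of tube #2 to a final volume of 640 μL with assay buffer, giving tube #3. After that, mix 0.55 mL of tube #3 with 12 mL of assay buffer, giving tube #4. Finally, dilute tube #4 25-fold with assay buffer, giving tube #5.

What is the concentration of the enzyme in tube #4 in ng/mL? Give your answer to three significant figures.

Step 1: 45 μL + 550 μL = 595 μL total → factor 595/45 = 13.222
Step 2: 130 μL brought to 650 μL → factor 650/130 = 5
Step 3: 80 μL brought to 640 μL → factor 640/80 = 8
Step 4: 0.55 mL + 12 mL = 12.55 mL total → factor 12.55/0.55 = 22.818
Dilution factor through tube #4 = 13.222 × 5 × 8 × 22.818 = 12068
[tube #4] = 4.00 μg/mL / 12068 = 0.0003314 μg/mL = 0.331 ng/mL

0.331 ng/mL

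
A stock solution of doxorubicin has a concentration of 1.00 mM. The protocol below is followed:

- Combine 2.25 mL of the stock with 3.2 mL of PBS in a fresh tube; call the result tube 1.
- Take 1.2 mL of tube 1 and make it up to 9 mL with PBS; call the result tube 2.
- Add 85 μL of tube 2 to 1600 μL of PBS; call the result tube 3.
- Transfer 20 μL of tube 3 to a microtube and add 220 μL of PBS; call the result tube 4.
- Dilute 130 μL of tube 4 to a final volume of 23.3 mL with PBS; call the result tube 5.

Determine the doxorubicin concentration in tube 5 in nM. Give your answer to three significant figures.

1.29 nM

Step 1: 2.25 mL + 3.2 mL = 5.45 mL total → factor 5.45/2.25 = 2.4222
Step 2: 1.2 mL brought to 9 mL → factor 9/1.2 = 7.5
Step 3: 85 μL + 1600 μL = 1685 μL total → factor 1685/85 = 19.824
Step 4: 20 μL + 220 μL = 240 μL total → factor 240/20 = 12
Step 5: 130 μL brought to 23.3 mL → factor 23300/130 = 179.23
Overall dilution factor = 2.4222 × 7.5 × 19.824 × 12 × 179.23 = 7.7455 × 10^5
Final = 1.00 mM / 7.7455 × 10^5 = 1.291 × 10^-6 mM = 1.29 nM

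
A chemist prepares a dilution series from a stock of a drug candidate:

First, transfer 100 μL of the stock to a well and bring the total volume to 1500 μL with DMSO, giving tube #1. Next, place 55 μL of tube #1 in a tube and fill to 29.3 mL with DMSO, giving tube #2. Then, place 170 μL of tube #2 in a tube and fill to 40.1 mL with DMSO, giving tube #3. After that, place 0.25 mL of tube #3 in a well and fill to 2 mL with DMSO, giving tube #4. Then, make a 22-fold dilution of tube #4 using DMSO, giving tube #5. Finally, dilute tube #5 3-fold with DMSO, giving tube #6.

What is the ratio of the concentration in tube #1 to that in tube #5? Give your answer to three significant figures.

2.21 × 10^7

Step 1: 100 μL brought to 1500 μL → factor 1500/100 = 15
Step 2: 55 μL brought to 29.3 mL → factor 29300/55 = 532.73
Step 3: 170 μL brought to 40.1 mL → factor 40100/170 = 235.88
Step 4: 0.25 mL brought to 2 mL → factor 2/0.25 = 8
Step 5: 22-fold → factor 22
Dilution factor to tube #1 = 15; to tube #5 = 3.3174 × 10^8
[tube #1]/[tube #5] = (factor to tube #5)/(factor to tube #1) = 3.3174 × 10^8/15 = 2.21 × 10^7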